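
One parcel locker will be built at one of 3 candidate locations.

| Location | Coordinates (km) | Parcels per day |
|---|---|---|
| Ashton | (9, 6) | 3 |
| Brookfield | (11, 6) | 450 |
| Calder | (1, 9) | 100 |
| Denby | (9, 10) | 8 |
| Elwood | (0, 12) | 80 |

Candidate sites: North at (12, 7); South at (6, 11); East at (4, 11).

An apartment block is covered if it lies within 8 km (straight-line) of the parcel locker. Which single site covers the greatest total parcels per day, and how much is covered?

South, covering 641

Coverage radius r = 8 km; a point is covered iff (Δx)²+(Δy)² ≤ 8² = 64.
  North (12, 7): covers {Ashton, Brookfield, Denby} → 461
  South (6, 11): covers {Ashton, Brookfield, Calder, Denby, Elwood} → 641
  East (4, 11): covers {Ashton, Calder, Denby, Elwood} → 191
Maximum coverage at South: 641 parcels per day.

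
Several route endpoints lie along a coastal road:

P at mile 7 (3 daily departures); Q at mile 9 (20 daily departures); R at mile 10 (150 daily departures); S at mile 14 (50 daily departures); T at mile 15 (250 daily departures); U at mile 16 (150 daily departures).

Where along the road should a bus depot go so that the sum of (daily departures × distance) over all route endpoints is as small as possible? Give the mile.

x = 15

For a sum of weighted absolute distances on a line, the optimum is the weighted median (not the mean). Total weight W = 623; half-weight = 311.5.
Sort by position and accumulate weight:
  mile 7 (P, w=3) → cum 3
  mile 9 (Q, w=20) → cum 23
  mile 10 (R, w=150) → cum 173
  mile 14 (S, w=50) → cum 223
  mile 15 (T, w=250) → cum 473  ≥ 311.5 → median here
  mile 16 (U, w=150) → cum 623
Optimal location: mile 15.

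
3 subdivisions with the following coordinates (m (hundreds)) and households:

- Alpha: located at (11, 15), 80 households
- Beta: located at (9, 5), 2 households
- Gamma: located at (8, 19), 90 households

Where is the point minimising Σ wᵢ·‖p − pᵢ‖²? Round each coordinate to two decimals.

(9.41, 16.98)

The minimiser of Σwᵢ‖p−pᵢ‖² is the weighted centroid p* = (Σwᵢpᵢ)/(Σwᵢ).
Σwᵢ = 172.
Σwᵢxᵢ = 80·11 + 2·9 + 90·8 = 1618.
Σwᵢyᵢ = 80·15 + 2·5 + 90·19 = 2920.
x* = 1618/172 = 9.41, y* = 2920/172 = 16.98.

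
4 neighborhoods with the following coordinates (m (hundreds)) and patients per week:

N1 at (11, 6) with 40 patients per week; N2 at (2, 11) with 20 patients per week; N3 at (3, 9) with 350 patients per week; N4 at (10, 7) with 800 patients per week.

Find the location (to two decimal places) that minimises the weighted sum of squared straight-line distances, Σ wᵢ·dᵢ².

The minimiser of Σwᵢ‖p−pᵢ‖² is the weighted centroid p* = (Σwᵢpᵢ)/(Σwᵢ).
Σwᵢ = 1210.
Σwᵢxᵢ = 40·11 + 20·2 + 350·3 + 800·10 = 9530.
Σwᵢyᵢ = 40·6 + 20·11 + 350·9 + 800·7 = 9210.
x* = 9530/1210 = 7.88, y* = 9210/1210 = 7.61.

(7.88, 7.61)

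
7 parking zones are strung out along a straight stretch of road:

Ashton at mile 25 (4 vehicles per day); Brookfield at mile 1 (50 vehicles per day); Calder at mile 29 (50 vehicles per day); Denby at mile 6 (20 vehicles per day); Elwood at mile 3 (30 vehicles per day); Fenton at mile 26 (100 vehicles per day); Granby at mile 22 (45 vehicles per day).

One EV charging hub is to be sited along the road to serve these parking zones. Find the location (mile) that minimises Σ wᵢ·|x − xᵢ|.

For a sum of weighted absolute distances on a line, the optimum is the weighted median (not the mean). Total weight W = 299; half-weight = 149.5.
Sort by position and accumulate weight:
  mile 1 (Brookfield, w=50) → cum 50
  mile 3 (Elwood, w=30) → cum 80
  mile 6 (Denby, w=20) → cum 100
  mile 22 (Granby, w=45) → cum 145
  mile 25 (Ashton, w=4) → cum 149
  mile 26 (Fenton, w=100) → cum 249  ≥ 149.5 → median here
  mile 29 (Calder, w=50) → cum 299
Optimal location: mile 26.

x = 26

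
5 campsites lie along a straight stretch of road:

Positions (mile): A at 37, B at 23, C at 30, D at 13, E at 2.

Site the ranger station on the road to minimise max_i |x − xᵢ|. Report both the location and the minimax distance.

location 19.5, max distance 17.5

The 1-center on a line is the midpoint of the two extreme points: leftmost at 2, rightmost at 37.
Optimal location = (2 + 37)/2 = 19.5; maximum distance = (37 − 2)/2 = 17.5.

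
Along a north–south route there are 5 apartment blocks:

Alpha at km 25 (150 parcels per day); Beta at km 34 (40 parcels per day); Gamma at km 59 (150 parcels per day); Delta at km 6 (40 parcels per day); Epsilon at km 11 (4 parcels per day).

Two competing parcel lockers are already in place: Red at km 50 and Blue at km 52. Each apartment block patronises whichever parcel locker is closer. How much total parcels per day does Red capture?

234

The indifferent point is the midpoint (50+52)/2 = 51; apartment blocks left of it (closer to Red at 50) go to Red, those right go to Blue.
  Delta at 6 (w=40) → Red
  Epsilon at 11 (w=4) → Red
  Alpha at 25 (w=150) → Red
  Beta at 34 (w=40) → Red
  Gamma at 59 (w=150) → Blue
Red captures 234; Blue captures 150.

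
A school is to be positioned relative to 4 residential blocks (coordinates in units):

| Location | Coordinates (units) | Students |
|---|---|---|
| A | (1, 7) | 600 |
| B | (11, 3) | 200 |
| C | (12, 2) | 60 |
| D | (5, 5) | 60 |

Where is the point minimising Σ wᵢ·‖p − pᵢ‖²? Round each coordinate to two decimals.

(4.15, 5.67)

The minimiser of Σwᵢ‖p−pᵢ‖² is the weighted centroid p* = (Σwᵢpᵢ)/(Σwᵢ).
Σwᵢ = 920.
Σwᵢxᵢ = 600·1 + 200·11 + 60·12 + 60·5 = 3820.
Σwᵢyᵢ = 600·7 + 200·3 + 60·2 + 60·5 = 5220.
x* = 3820/920 = 4.15, y* = 5220/920 = 5.67.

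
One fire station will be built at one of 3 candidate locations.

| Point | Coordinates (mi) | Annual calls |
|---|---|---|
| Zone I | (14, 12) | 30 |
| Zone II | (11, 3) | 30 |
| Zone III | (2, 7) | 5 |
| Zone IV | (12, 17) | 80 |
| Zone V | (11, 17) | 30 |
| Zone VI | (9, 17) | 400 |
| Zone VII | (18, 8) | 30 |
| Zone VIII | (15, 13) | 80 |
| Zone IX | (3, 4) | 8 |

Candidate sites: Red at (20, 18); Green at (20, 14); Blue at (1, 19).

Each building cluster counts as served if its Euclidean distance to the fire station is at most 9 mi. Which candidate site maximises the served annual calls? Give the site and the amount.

Blue, covering 400

Coverage radius r = 9 mi; a point is covered iff (Δx)²+(Δy)² ≤ 9² = 81.
  Red (20, 18): covers {Zone I, Zone IV, Zone VIII} → 190
  Green (20, 14): covers {Zone I, Zone IV, Zone VII, Zone VIII} → 220
  Blue (1, 19): covers {Zone VI} → 400
Maximum coverage at Blue: 400 annual calls.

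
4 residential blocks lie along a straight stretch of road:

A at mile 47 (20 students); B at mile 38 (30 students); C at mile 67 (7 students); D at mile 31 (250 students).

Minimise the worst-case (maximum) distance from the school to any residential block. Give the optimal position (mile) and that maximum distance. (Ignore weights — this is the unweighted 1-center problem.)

The 1-center on a line is the midpoint of the two extreme points: leftmost at 31, rightmost at 67.
Optimal location = (31 + 67)/2 = 49; maximum distance = (67 − 31)/2 = 18.

location 49, max distance 18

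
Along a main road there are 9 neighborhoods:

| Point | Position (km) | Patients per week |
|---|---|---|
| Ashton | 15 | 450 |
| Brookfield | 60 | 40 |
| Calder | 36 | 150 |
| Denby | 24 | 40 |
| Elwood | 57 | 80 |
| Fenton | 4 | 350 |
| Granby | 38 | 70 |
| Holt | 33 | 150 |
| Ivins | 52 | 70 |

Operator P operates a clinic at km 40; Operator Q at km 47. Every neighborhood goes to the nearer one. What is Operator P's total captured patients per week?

The indifferent point is the midpoint (40+47)/2 = 43.5; neighborhoods left of it (closer to Operator P at 40) go to Operator P, those right go to Operator Q.
  Fenton at 4 (w=350) → Operator P
  Ashton at 15 (w=450) → Operator P
  Denby at 24 (w=40) → Operator P
  Holt at 33 (w=150) → Operator P
  Calder at 36 (w=150) → Operator P
  Granby at 38 (w=70) → Operator P
  Ivins at 52 (w=70) → Operator Q
  Elwood at 57 (w=80) → Operator Q
  Brookfield at 60 (w=40) → Operator Q
Operator P captures 1210; Operator Q captures 190.

1210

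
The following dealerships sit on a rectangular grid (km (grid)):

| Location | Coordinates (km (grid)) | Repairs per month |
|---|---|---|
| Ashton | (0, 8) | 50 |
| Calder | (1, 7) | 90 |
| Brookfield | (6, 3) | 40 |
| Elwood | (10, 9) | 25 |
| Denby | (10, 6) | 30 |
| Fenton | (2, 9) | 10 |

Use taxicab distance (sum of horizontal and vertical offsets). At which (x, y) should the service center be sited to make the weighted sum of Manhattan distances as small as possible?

Manhattan distance separates: Σwᵢ(|x−xᵢ|+|y−yᵢ|) = Σwᵢ|x−xᵢ| + Σwᵢ|y−yᵢ|, so x and y are optimised independently as 1-D weighted medians.
Total weight W = 245; half = 122.5.
x-coordinate, sorted with cumulative weight:
  x=0 (Ashton, w=50) cum 50
  x=1 (Calder, w=90) cum 140  ← median
  x=2 (Fenton, w=10) cum 150
  x=6 (Brookfield, w=40) cum 190
  x=10 (Elwood, w=25) cum 215
  x=10 (Denby, w=30) cum 245
⇒ x* = 1
y-coordinate, sorted with cumulative weight:
  y=3 (Brookfield, w=40) cum 40
  y=6 (Denby, w=30) cum 70
  y=7 (Calder, w=90) cum 160  ← median
  y=8 (Ashton, w=50) cum 210
  y=9 (Elwood, w=25) cum 235
  y=9 (Fenton, w=10) cum 245
⇒ y* = 7

(1, 7)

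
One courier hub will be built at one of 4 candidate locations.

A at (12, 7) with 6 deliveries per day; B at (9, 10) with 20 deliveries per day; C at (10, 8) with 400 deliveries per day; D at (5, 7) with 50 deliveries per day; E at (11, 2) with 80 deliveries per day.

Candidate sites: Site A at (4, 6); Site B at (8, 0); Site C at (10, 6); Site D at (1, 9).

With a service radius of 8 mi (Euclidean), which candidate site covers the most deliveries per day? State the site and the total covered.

Site C, covering 556

Coverage radius r = 8 mi; a point is covered iff (Δx)²+(Δy)² ≤ 8² = 64.
  Site A (4, 6): covers {B, C, D} → 470
  Site B (8, 0): covers {D, E} → 130
  Site C (10, 6): covers {A, B, C, D, E} → 556
  Site D (1, 9): covers {D} → 50
Maximum coverage at Site C: 556 deliveries per day.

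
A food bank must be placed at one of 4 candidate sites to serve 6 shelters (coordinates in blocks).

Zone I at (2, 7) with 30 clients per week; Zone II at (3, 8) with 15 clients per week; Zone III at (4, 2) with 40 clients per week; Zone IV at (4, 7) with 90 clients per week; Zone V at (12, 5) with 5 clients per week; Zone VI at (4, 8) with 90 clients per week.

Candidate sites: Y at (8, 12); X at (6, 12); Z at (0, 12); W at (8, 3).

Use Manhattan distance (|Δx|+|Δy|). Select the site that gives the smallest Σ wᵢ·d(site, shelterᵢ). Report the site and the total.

Total weighted distance at each candidate:
  Y (8, 12): total = 2610
  X (6, 12): total = 2090
  Z (0, 12): total = 2500
  W (8, 3): total = 2210
Minimum is at X with total 2090 blocks.

X, total 2090 blocks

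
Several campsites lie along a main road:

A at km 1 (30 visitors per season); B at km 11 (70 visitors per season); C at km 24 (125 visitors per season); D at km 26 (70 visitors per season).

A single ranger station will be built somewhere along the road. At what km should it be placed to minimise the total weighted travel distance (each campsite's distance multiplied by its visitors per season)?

For a sum of weighted absolute distances on a line, the optimum is the weighted median (not the mean). Total weight W = 295; half-weight = 147.5.
Sort by position and accumulate weight:
  km 1 (A, w=30) → cum 30
  km 11 (B, w=70) → cum 100
  km 24 (C, w=125) → cum 225  ≥ 147.5 → median here
  km 26 (D, w=70) → cum 295
Optimal location: km 24.

x = 24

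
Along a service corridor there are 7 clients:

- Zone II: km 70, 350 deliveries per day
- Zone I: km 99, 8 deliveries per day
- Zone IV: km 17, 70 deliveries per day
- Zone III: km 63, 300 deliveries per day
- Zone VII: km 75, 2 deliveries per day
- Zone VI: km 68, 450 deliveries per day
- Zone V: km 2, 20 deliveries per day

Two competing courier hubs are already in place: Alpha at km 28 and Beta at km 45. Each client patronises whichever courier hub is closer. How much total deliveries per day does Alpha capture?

90

The indifferent point is the midpoint (28+45)/2 = 36.5; clients left of it (closer to Alpha at 28) go to Alpha, those right go to Beta.
  Zone V at 2 (w=20) → Alpha
  Zone IV at 17 (w=70) → Alpha
  Zone III at 63 (w=300) → Beta
  Zone VI at 68 (w=450) → Beta
  Zone II at 70 (w=350) → Beta
  Zone VII at 75 (w=2) → Beta
  Zone I at 99 (w=8) → Beta
Alpha captures 90; Beta captures 1110.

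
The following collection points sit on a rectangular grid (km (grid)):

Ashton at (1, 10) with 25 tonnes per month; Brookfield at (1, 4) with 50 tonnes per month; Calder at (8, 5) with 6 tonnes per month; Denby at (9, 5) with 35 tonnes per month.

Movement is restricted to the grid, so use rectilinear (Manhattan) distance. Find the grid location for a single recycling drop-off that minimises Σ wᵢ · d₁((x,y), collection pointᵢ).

(1, 5)

Manhattan distance separates: Σwᵢ(|x−xᵢ|+|y−yᵢ|) = Σwᵢ|x−xᵢ| + Σwᵢ|y−yᵢ|, so x and y are optimised independently as 1-D weighted medians.
Total weight W = 116; half = 58.
x-coordinate, sorted with cumulative weight:
  x=1 (Ashton, w=25) cum 25
  x=1 (Brookfield, w=50) cum 75  ← median
  x=8 (Calder, w=6) cum 81
  x=9 (Denby, w=35) cum 116
⇒ x* = 1
y-coordinate, sorted with cumulative weight:
  y=4 (Brookfield, w=50) cum 50
  y=5 (Calder, w=6) cum 56
  y=5 (Denby, w=35) cum 91  ← median
  y=10 (Ashton, w=25) cum 116
⇒ y* = 5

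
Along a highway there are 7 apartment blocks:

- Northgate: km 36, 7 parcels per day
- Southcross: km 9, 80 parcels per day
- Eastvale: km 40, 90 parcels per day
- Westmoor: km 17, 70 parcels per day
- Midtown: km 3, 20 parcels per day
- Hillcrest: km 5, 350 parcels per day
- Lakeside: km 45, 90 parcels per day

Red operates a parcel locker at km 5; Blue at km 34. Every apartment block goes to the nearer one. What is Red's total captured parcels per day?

520

The indifferent point is the midpoint (5+34)/2 = 19.5; apartment blocks left of it (closer to Red at 5) go to Red, those right go to Blue.
  Midtown at 3 (w=20) → Red
  Hillcrest at 5 (w=350) → Red
  Southcross at 9 (w=80) → Red
  Westmoor at 17 (w=70) → Red
  Northgate at 36 (w=7) → Blue
  Eastvale at 40 (w=90) → Blue
  Lakeside at 45 (w=90) → Blue
Red captures 520; Blue captures 187.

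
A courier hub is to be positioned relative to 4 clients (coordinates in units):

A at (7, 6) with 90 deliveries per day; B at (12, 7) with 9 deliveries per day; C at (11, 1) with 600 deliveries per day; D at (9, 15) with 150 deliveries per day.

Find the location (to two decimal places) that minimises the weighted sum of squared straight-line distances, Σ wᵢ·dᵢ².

(10.23, 4.07)

The minimiser of Σwᵢ‖p−pᵢ‖² is the weighted centroid p* = (Σwᵢpᵢ)/(Σwᵢ).
Σwᵢ = 849.
Σwᵢxᵢ = 90·7 + 9·12 + 600·11 + 150·9 = 8688.
Σwᵢyᵢ = 90·6 + 9·7 + 600·1 + 150·15 = 3453.
x* = 8688/849 = 10.23, y* = 3453/849 = 4.07.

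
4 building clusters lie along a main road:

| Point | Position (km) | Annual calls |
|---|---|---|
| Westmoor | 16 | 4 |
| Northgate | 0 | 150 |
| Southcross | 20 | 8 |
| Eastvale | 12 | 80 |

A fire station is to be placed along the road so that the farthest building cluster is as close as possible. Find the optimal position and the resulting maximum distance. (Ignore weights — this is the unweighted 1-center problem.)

location 10, max distance 10

The 1-center on a line is the midpoint of the two extreme points: leftmost at 0, rightmost at 20.
Optimal location = (0 + 20)/2 = 10; maximum distance = (20 − 0)/2 = 10.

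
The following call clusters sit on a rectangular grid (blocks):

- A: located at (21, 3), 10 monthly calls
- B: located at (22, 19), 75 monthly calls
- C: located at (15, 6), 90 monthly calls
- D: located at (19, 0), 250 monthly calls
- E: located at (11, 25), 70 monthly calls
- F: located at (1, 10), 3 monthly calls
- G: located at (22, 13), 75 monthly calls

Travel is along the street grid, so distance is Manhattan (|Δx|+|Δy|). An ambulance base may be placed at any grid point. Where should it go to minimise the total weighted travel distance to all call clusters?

Manhattan distance separates: Σwᵢ(|x−xᵢ|+|y−yᵢ|) = Σwᵢ|x−xᵢ| + Σwᵢ|y−yᵢ|, so x and y are optimised independently as 1-D weighted medians.
Total weight W = 573; half = 286.5.
x-coordinate, sorted with cumulative weight:
  x=1 (F, w=3) cum 3
  x=11 (E, w=70) cum 73
  x=15 (C, w=90) cum 163
  x=19 (D, w=250) cum 413  ← median
  x=21 (A, w=10) cum 423
  x=22 (B, w=75) cum 498
  x=22 (G, w=75) cum 573
⇒ x* = 19
y-coordinate, sorted with cumulative weight:
  y=0 (D, w=250) cum 250
  y=3 (A, w=10) cum 260
  y=6 (C, w=90) cum 350  ← median
  y=10 (F, w=3) cum 353
  y=13 (G, w=75) cum 428
  y=19 (B, w=75) cum 503
  y=25 (E, w=70) cum 573
⇒ y* = 6

(19, 6)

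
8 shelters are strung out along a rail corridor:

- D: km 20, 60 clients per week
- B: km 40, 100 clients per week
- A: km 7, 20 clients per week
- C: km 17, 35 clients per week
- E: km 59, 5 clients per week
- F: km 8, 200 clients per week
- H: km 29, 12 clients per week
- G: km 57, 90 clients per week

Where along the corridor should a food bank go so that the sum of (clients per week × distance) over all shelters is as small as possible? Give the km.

x = 20

For a sum of weighted absolute distances on a line, the optimum is the weighted median (not the mean). Total weight W = 522; half-weight = 261.
Sort by position and accumulate weight:
  km 7 (A, w=20) → cum 20
  km 8 (F, w=200) → cum 220
  km 17 (C, w=35) → cum 255
  km 20 (D, w=60) → cum 315  ≥ 261 → median here
  km 29 (H, w=12) → cum 327
  km 40 (B, w=100) → cum 427
  km 57 (G, w=90) → cum 517
  km 59 (E, w=5) → cum 522
Optimal location: km 20.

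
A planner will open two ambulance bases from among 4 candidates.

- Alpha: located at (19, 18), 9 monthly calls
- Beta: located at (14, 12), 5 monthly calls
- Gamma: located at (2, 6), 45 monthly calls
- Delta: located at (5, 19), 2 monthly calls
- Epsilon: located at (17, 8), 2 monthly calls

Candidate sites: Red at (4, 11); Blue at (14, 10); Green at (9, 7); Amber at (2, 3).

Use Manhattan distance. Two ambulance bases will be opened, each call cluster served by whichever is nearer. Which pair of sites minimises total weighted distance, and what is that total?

{Blue, Amber}, total 308

Evaluate every pair (each demand assigned to the nearer of the two):
  {Blue, Amber}: total = 308
  {Green, Amber}: total = 424
  {Red, Amber}: total = 438
  {Red, Blue}: total = 470
  {Blue, Green}: total = 529
  {Red, Green}: total = 590
Best pair: {Blue, Amber} with total 308.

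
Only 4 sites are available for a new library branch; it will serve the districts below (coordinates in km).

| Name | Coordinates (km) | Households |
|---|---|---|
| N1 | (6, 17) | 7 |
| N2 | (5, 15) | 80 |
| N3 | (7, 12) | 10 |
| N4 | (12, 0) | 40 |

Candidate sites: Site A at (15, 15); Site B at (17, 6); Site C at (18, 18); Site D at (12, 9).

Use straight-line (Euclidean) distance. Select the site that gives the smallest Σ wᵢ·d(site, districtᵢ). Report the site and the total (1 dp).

Site D, total 1225.9 km

Total weighted distance at each candidate:
  Site A (15, 15): total = 1561.9
  Site B (17, 6): total = 1737.9
  Site C (18, 18): total = 2035.9
  Site D (12, 9): total = 1225.9
Minimum is at Site D with total 1225.9 km.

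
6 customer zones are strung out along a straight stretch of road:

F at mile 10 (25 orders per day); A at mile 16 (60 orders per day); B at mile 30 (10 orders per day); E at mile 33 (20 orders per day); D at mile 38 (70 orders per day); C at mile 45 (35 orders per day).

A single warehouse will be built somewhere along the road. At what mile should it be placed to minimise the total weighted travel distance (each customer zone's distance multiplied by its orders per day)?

x = 33

For a sum of weighted absolute distances on a line, the optimum is the weighted median (not the mean). Total weight W = 220; half-weight = 110.
Sort by position and accumulate weight:
  mile 10 (F, w=25) → cum 25
  mile 16 (A, w=60) → cum 85
  mile 30 (B, w=10) → cum 95
  mile 33 (E, w=20) → cum 115  ≥ 110 → median here
  mile 38 (D, w=70) → cum 185
  mile 45 (C, w=35) → cum 220
Optimal location: mile 33.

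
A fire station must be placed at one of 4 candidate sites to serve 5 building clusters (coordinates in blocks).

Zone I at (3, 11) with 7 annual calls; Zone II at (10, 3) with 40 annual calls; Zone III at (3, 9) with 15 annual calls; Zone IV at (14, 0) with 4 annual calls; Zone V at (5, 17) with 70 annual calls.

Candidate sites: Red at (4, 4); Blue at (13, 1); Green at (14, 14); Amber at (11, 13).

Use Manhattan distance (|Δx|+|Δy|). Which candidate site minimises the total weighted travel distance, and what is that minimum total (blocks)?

Amber, total 1454 blocks

Total weighted distance at each candidate:
  Red (4, 4): total = 1462
  Blue (13, 1): total = 2298
  Green (14, 14): total = 1834
  Amber (11, 13): total = 1454
Minimum is at Amber with total 1454 blocks.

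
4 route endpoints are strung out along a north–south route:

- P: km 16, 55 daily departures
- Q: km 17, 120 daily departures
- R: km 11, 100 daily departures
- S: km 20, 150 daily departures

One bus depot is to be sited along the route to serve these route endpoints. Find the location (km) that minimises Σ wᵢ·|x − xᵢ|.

x = 17

For a sum of weighted absolute distances on a line, the optimum is the weighted median (not the mean). Total weight W = 425; half-weight = 212.5.
Sort by position and accumulate weight:
  km 11 (R, w=100) → cum 100
  km 16 (P, w=55) → cum 155
  km 17 (Q, w=120) → cum 275  ≥ 212.5 → median here
  km 20 (S, w=150) → cum 425
Optimal location: km 17.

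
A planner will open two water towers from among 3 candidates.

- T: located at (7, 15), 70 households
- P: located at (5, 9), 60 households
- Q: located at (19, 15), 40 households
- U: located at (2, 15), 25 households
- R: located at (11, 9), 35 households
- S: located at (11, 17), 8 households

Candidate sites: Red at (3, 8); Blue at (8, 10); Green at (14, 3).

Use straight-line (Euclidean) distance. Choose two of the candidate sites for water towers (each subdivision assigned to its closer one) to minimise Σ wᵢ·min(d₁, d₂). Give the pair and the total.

{Red, Blue}, total 1322.8

Evaluate every pair (each demand assigned to the nearer of the two):
  {Red, Blue}: total = 1322.8
  {Blue, Green}: total = 1396.9
  {Red, Green}: total = 1726.4
Best pair: {Red, Blue} with total 1322.8.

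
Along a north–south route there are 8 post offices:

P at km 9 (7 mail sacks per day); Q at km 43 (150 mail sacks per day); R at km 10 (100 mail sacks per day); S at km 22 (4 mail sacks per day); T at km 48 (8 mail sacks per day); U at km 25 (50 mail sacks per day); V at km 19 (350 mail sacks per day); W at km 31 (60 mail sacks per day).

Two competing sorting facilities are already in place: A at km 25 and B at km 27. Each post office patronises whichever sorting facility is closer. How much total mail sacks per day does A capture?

511

The indifferent point is the midpoint (25+27)/2 = 26; post offices left of it (closer to A at 25) go to A, those right go to B.
  P at 9 (w=7) → A
  R at 10 (w=100) → A
  V at 19 (w=350) → A
  S at 22 (w=4) → A
  U at 25 (w=50) → A
  W at 31 (w=60) → B
  Q at 43 (w=150) → B
  T at 48 (w=8) → B
A captures 511; B captures 218.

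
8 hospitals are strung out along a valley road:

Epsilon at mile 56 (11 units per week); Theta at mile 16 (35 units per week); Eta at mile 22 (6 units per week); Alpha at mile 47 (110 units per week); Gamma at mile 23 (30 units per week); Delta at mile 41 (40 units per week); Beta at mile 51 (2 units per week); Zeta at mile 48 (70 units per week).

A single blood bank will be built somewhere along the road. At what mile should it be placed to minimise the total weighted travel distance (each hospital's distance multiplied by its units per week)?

x = 47

For a sum of weighted absolute distances on a line, the optimum is the weighted median (not the mean). Total weight W = 304; half-weight = 152.
Sort by position and accumulate weight:
  mile 16 (Theta, w=35) → cum 35
  mile 22 (Eta, w=6) → cum 41
  mile 23 (Gamma, w=30) → cum 71
  mile 41 (Delta, w=40) → cum 111
  mile 47 (Alpha, w=110) → cum 221  ≥ 152 → median here
  mile 48 (Zeta, w=70) → cum 291
  mile 51 (Beta, w=2) → cum 293
  mile 56 (Epsilon, w=11) → cum 304
Optimal location: mile 47.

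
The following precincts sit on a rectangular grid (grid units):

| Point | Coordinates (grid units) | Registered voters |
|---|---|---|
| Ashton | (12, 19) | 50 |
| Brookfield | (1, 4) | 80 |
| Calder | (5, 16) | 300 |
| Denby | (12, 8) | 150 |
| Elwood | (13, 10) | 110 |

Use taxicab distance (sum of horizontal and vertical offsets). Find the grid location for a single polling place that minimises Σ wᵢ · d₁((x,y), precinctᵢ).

Manhattan distance separates: Σwᵢ(|x−xᵢ|+|y−yᵢ|) = Σwᵢ|x−xᵢ| + Σwᵢ|y−yᵢ|, so x and y are optimised independently as 1-D weighted medians.
Total weight W = 690; half = 345.
x-coordinate, sorted with cumulative weight:
  x=1 (Brookfield, w=80) cum 80
  x=5 (Calder, w=300) cum 380  ← median
  x=12 (Ashton, w=50) cum 430
  x=12 (Denby, w=150) cum 580
  x=13 (Elwood, w=110) cum 690
⇒ x* = 5
y-coordinate, sorted with cumulative weight:
  y=4 (Brookfield, w=80) cum 80
  y=8 (Denby, w=150) cum 230
  y=10 (Elwood, w=110) cum 340
  y=16 (Calder, w=300) cum 640  ← median
  y=19 (Ashton, w=50) cum 690
⇒ y* = 16

(5, 16)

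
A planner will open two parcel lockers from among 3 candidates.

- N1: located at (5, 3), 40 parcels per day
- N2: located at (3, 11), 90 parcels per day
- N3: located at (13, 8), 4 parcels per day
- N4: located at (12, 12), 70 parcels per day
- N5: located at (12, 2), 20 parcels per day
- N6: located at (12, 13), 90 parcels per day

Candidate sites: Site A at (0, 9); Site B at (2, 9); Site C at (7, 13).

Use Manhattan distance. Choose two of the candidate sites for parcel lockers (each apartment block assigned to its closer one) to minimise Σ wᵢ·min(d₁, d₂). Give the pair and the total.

Evaluate every pair (each demand assigned to the nearer of the two):
  {Site B, Site C}: total = 1864
  {Site A, Site C}: total = 2124
  {Site A, Site B}: total = 3188
Best pair: {Site B, Site C} with total 1864.

{Site B, Site C}, total 1864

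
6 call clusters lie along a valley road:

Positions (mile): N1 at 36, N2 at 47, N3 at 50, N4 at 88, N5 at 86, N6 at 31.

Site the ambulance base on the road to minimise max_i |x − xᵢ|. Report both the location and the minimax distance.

The 1-center on a line is the midpoint of the two extreme points: leftmost at 31, rightmost at 88.
Optimal location = (31 + 88)/2 = 59.5; maximum distance = (88 − 31)/2 = 28.5.

location 59.5, max distance 28.5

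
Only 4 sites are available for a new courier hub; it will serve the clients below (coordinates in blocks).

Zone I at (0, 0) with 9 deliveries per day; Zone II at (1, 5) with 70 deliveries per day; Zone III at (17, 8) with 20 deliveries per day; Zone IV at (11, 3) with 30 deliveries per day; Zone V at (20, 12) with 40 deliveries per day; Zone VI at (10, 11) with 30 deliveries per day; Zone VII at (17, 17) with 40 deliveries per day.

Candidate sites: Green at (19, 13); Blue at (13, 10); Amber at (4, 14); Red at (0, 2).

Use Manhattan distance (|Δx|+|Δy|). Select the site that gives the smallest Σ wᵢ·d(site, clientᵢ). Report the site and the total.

Total weighted distance at each candidate:
  Green (19, 13): total = 3438
  Blue (13, 10): total = 2707
  Amber (4, 14): total = 3552
  Red (0, 2): total = 4168
Minimum is at Blue with total 2707 blocks.

Blue, total 2707 blocks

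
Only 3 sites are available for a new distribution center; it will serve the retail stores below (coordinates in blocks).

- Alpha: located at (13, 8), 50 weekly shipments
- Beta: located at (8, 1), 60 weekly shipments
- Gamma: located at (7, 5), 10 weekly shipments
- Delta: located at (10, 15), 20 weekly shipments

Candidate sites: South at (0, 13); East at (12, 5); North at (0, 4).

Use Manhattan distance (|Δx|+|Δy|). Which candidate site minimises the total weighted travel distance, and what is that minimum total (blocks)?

East, total 970 blocks

Total weighted distance at each candidate:
  South (0, 13): total = 2490
  East (12, 5): total = 970
  North (0, 4): total = 2010
Minimum is at East with total 970 blocks.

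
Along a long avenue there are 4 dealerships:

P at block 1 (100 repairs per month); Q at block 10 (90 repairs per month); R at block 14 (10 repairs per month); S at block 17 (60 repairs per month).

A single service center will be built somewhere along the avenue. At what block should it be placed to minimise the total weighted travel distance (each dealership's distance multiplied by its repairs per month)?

x = 10

For a sum of weighted absolute distances on a line, the optimum is the weighted median (not the mean). Total weight W = 260; half-weight = 130.
Sort by position and accumulate weight:
  block 1 (P, w=100) → cum 100
  block 10 (Q, w=90) → cum 190  ≥ 130 → median here
  block 14 (R, w=10) → cum 200
  block 17 (S, w=60) → cum 260
Optimal location: block 10.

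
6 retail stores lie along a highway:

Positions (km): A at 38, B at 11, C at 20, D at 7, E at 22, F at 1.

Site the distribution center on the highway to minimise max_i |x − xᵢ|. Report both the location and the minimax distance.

location 19.5, max distance 18.5

The 1-center on a line is the midpoint of the two extreme points: leftmost at 1, rightmost at 38.
Optimal location = (1 + 38)/2 = 19.5; maximum distance = (38 − 1)/2 = 18.5.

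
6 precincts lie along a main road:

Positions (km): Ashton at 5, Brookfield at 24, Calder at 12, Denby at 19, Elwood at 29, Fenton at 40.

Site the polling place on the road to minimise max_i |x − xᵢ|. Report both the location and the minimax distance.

The 1-center on a line is the midpoint of the two extreme points: leftmost at 5, rightmost at 40.
Optimal location = (5 + 40)/2 = 22.5; maximum distance = (40 − 5)/2 = 17.5.

location 22.5, max distance 17.5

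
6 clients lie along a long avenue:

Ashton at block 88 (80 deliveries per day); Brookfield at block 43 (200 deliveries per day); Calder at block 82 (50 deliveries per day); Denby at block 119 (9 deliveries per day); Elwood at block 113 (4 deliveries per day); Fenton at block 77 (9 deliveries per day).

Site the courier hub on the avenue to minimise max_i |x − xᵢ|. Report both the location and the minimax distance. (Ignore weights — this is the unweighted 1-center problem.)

location 81, max distance 38

The 1-center on a line is the midpoint of the two extreme points: leftmost at 43, rightmost at 119.
Optimal location = (43 + 119)/2 = 81; maximum distance = (119 − 43)/2 = 38.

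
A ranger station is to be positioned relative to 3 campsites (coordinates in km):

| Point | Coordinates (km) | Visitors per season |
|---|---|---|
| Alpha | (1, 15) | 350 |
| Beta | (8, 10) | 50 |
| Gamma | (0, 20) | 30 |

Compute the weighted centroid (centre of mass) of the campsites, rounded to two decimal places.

The minimiser of Σwᵢ‖p−pᵢ‖² is the weighted centroid p* = (Σwᵢpᵢ)/(Σwᵢ).
Σwᵢ = 430.
Σwᵢxᵢ = 350·1 + 50·8 + 30·0 = 750.
Σwᵢyᵢ = 350·15 + 50·10 + 30·20 = 6350.
x* = 750/430 = 1.74, y* = 6350/430 = 14.77.

(1.74, 14.77)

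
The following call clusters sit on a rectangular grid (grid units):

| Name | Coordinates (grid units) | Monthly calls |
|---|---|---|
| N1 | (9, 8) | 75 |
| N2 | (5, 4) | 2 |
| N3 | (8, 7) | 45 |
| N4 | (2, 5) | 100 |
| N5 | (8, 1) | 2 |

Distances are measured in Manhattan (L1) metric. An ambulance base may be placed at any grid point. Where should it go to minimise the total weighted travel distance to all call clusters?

Manhattan distance separates: Σwᵢ(|x−xᵢ|+|y−yᵢ|) = Σwᵢ|x−xᵢ| + Σwᵢ|y−yᵢ|, so x and y are optimised independently as 1-D weighted medians.
Total weight W = 224; half = 112.
x-coordinate, sorted with cumulative weight:
  x=2 (N4, w=100) cum 100
  x=5 (N2, w=2) cum 102
  x=8 (N3, w=45) cum 147  ← median
  x=8 (N5, w=2) cum 149
  x=9 (N1, w=75) cum 224
⇒ x* = 8
y-coordinate, sorted with cumulative weight:
  y=1 (N5, w=2) cum 2
  y=4 (N2, w=2) cum 4
  y=5 (N4, w=100) cum 104
  y=7 (N3, w=45) cum 149  ← median
  y=8 (N1, w=75) cum 224
⇒ y* = 7

(8, 7)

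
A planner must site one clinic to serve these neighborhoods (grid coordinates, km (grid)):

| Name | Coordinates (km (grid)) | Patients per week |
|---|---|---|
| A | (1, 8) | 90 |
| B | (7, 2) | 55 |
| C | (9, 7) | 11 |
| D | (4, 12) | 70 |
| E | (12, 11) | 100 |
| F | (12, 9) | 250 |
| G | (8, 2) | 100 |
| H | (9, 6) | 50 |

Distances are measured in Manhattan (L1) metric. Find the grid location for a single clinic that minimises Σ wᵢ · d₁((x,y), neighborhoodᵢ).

Manhattan distance separates: Σwᵢ(|x−xᵢ|+|y−yᵢ|) = Σwᵢ|x−xᵢ| + Σwᵢ|y−yᵢ|, so x and y are optimised independently as 1-D weighted medians.
Total weight W = 726; half = 363.
x-coordinate, sorted with cumulative weight:
  x=1 (A, w=90) cum 90
  x=4 (D, w=70) cum 160
  x=7 (B, w=55) cum 215
  x=8 (G, w=100) cum 315
  x=9 (C, w=11) cum 326
  x=9 (H, w=50) cum 376  ← median
  x=12 (E, w=100) cum 476
  x=12 (F, w=250) cum 726
⇒ x* = 9
y-coordinate, sorted with cumulative weight:
  y=2 (B, w=55) cum 55
  y=2 (G, w=100) cum 155
  y=6 (H, w=50) cum 205
  y=7 (C, w=11) cum 216
  y=8 (A, w=90) cum 306
  y=9 (F, w=250) cum 556  ← median
  y=11 (E, w=100) cum 656
  y=12 (D, w=70) cum 726
⇒ y* = 9

(9, 9)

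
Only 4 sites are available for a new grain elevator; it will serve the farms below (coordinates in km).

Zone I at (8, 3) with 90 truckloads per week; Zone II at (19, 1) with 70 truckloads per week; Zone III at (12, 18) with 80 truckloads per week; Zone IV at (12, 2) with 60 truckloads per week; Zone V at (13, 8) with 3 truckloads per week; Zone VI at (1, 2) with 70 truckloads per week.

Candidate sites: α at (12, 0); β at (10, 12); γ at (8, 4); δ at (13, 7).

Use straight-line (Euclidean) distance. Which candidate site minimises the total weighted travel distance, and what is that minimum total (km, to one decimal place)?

Total weighted distance at each candidate:
  α (12, 0): total = 3311.8
  β (10, 12): total = 3899.2
  γ (8, 4): total = 2850.1
  δ (13, 7): total = 3272.8
Minimum is at γ with total 2850.1 km.

γ, total 2850.1 km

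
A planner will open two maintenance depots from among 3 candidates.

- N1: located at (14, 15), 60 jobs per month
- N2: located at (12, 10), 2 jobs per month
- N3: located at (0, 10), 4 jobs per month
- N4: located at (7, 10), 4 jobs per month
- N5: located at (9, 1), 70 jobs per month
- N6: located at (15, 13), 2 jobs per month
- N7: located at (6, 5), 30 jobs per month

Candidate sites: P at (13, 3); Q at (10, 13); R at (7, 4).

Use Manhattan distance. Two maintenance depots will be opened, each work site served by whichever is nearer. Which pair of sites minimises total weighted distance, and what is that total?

{Q, R}, total 866

Evaluate every pair (each demand assigned to the nearer of the two):
  {Q, R}: total = 866
  {P, Q}: total = 1146
  {P, R}: total = 1306
Best pair: {Q, R} with total 866.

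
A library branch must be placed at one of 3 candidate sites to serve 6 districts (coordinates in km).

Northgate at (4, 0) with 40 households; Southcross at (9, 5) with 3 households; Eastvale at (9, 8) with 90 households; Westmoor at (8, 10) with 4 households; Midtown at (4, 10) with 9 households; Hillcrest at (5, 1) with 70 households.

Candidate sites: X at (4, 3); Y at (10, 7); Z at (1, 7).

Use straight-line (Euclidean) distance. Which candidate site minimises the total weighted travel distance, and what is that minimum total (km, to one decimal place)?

Total weighted distance at each candidate:
  X (4, 3): total = 1024.3
  Y (10, 7): total = 1124.3
  Z (1, 7): total = 1628.4
Minimum is at X with total 1024.3 km.

X, total 1024.3 km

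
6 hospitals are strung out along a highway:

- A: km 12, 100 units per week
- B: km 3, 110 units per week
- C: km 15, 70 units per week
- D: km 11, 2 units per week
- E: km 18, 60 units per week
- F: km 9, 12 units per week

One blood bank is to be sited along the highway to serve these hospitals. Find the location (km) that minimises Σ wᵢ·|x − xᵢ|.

For a sum of weighted absolute distances on a line, the optimum is the weighted median (not the mean). Total weight W = 354; half-weight = 177.
Sort by position and accumulate weight:
  km 3 (B, w=110) → cum 110
  km 9 (F, w=12) → cum 122
  km 11 (D, w=2) → cum 124
  km 12 (A, w=100) → cum 224  ≥ 177 → median here
  km 15 (C, w=70) → cum 294
  km 18 (E, w=60) → cum 354
Optimal location: km 12.

x = 12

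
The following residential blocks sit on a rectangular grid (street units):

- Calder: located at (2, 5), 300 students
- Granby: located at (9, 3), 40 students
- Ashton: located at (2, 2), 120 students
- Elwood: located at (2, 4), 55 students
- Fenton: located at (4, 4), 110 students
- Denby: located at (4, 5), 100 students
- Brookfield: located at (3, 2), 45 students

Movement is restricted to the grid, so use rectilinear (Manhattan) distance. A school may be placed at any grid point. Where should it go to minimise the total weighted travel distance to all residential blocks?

Manhattan distance separates: Σwᵢ(|x−xᵢ|+|y−yᵢ|) = Σwᵢ|x−xᵢ| + Σwᵢ|y−yᵢ|, so x and y are optimised independently as 1-D weighted medians.
Total weight W = 770; half = 385.
x-coordinate, sorted with cumulative weight:
  x=2 (Calder, w=300) cum 300
  x=2 (Ashton, w=120) cum 420  ← median
  x=2 (Elwood, w=55) cum 475
  x=3 (Brookfield, w=45) cum 520
  x=4 (Fenton, w=110) cum 630
  x=4 (Denby, w=100) cum 730
  x=9 (Granby, w=40) cum 770
⇒ x* = 2
y-coordinate, sorted with cumulative weight:
  y=2 (Ashton, w=120) cum 120
  y=2 (Brookfield, w=45) cum 165
  y=3 (Granby, w=40) cum 205
  y=4 (Elwood, w=55) cum 260
  y=4 (Fenton, w=110) cum 370
  y=5 (Calder, w=300) cum 670  ← median
  y=5 (Denby, w=100) cum 770
⇒ y* = 5

(2, 5)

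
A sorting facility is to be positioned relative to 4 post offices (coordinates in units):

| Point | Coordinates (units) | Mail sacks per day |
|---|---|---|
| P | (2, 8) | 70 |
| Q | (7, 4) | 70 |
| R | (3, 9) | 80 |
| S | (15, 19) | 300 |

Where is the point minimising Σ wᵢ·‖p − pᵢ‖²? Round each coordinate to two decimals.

The minimiser of Σwᵢ‖p−pᵢ‖² is the weighted centroid p* = (Σwᵢpᵢ)/(Σwᵢ).
Σwᵢ = 520.
Σwᵢxᵢ = 70·2 + 70·7 + 80·3 + 300·15 = 5370.
Σwᵢyᵢ = 70·8 + 70·4 + 80·9 + 300·19 = 7260.
x* = 5370/520 = 10.33, y* = 7260/520 = 13.96.

(10.33, 13.96)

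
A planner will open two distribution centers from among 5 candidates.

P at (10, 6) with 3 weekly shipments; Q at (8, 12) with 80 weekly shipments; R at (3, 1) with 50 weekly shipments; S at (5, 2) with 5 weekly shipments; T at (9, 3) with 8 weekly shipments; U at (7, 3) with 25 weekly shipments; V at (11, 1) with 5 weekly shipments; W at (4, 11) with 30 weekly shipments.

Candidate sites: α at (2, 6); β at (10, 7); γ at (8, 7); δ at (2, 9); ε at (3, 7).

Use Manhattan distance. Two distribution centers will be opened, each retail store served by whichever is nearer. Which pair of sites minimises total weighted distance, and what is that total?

{γ, ε}, total 1104

Evaluate every pair (each demand assigned to the nearer of the two):
  {γ, ε}: total = 1104
  {α, γ}: total = 1164
  {γ, δ}: total = 1229
  {β, ε}: total = 1298
  {α, β}: total = 1358
  {β, γ}: total = 1433
  {β, δ}: total = 1433
  {α, δ}: total = 1549
  {δ, ε}: total = 1549
  {α, ε}: total = 1659
Best pair: {γ, ε} with total 1104.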